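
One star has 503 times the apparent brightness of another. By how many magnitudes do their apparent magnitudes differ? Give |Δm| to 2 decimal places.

Pogson: Δm = −2.5 log₁₀(ratio) = −2.5 log₁₀(503) = −2.5 × 2.7016 = -6.754

|Δm| ≈ 6.75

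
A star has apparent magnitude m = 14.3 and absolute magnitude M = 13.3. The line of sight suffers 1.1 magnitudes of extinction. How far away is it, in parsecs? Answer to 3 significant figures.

m − M = 5 log₁₀(d/10 pc) + A  ⇒  14.3 − (13.3) − 1.1 = 5 log₁₀(d/10)
-0.100 = 5 log₁₀(d/10)
log₁₀ d = (m − M − A)/5 + 1 = 0.9800
d = 10^0.9800 = 9.550 pc

d ≈ 9.55 pc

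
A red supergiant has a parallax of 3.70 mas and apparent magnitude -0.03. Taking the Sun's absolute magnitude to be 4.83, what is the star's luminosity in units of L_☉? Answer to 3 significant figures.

L/L_☉ ≈ 64200

d = 1/p = 1000/3.70 mas = 270.3 pc
M = m − 5 log₁₀ d + 5 = -0.03 − 5·2.4318 + 5 = -7.189
M − M_☉ = -7.189 − 4.83 = -12.019
L/L_☉ = 10^(−0.4 × -12.019) = 64210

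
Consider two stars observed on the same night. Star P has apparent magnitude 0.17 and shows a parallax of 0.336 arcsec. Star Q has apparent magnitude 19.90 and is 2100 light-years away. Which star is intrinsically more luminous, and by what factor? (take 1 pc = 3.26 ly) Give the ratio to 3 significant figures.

Star P is more luminous, by a factor of 1660.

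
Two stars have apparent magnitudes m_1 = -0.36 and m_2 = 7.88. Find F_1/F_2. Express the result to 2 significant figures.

Magnitude difference = -8.24
Flux ratio = 10^(−0.4 Δm) = 10^(−0.4 × -8.24) = 10^3.296 = 1977

F_1/F_2 ≈ 2000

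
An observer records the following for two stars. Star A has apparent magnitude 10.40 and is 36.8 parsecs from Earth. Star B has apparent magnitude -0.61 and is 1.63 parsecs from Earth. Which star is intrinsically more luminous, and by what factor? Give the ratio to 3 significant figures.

Star A: M = m − 5 log₁₀ d + 5 = 10.40 − 5·1.5658 + 5 = 7.571
Star B: M = m − 5 log₁₀ d + 5 = -0.61 − 5·0.2122 + 5 = 3.329
ΔM = M_A − M_B = 7.571 − (3.329) = 4.242; smaller M is more luminous → Star B.
L ratio = 10^(0.4 |ΔM|) = 10^1.697 = 49.74

Star B is more luminous, by a factor of 49.7.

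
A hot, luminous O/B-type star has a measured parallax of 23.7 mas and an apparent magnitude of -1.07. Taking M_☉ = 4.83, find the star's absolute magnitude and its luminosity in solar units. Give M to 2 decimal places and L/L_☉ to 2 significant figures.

M ≈ -4.20; L/L_☉ ≈ 4100

d = 1/p = 1000/23.7 mas = 42.19 pc
M = m − 5 log₁₀ d + 5 = -1.07 − 5·1.6253 + 5 = -4.196
M − M_☉ = -4.196 − 4.83 = -9.026
L/L_☉ = 10^(−0.4 × -9.026) = 4079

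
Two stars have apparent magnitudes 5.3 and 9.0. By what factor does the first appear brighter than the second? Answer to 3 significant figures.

30.2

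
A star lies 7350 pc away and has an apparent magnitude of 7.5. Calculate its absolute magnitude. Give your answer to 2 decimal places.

M ≈ -6.83

5 log₁₀(d/10 pc) = 5 log₁₀(7350) − 5 = 14.331
M = m − 5 log₁₀(d/10) = 7.5 − 14.331 = -6.831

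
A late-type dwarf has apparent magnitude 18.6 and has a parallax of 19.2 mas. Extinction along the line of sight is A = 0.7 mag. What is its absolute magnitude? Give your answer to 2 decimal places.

p = 19.2 mas = 0.0192″ → d = 1/p = 52.08 pc
5 log₁₀(d/10 pc) = 5 log₁₀(52.08) − 5 = 3.583
M = m − 5 log₁₀(d/10) − A = 18.6 − 3.583 − 0.7 = 14.317

M ≈ 14.32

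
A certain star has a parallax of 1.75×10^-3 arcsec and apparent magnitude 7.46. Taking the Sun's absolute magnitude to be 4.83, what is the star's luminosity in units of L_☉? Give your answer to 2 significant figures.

L/L_☉ ≈ 290

d = 1/p = 1/1.75×10^-3″ = 571.4 pc
M = m − 5 log₁₀ d + 5 = 7.46 − 5·2.7570 + 5 = -1.325
M − M_☉ = -1.325 − 4.83 = -6.155
L/L_☉ = 10^(−0.4 × -6.155) = 289.7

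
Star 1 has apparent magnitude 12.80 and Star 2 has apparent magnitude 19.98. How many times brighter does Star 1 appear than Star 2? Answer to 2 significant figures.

740

Δm = 12.80 − (19.98) = -7.18
Flux ratio = 10^(−0.4 Δm) = 10^(−0.4 × -7.18) = 10^2.872 = 744.7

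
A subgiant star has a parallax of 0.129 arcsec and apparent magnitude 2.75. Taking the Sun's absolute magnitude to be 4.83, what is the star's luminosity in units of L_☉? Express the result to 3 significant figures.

L/L_☉ ≈ 4.08

d = 1/p = 1/0.129″ = 7.752 pc
M = m − 5 log₁₀ d + 5 = 2.75 − 5·0.8894 + 5 = 3.303
M − M_☉ = 3.303 − 4.83 = -1.527
L/L_☉ = 10^(−0.4 × -1.527) = 4.082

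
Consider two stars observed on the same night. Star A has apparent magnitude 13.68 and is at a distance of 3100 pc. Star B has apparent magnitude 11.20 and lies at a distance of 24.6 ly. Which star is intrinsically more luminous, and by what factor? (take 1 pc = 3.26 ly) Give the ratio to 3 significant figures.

Star A is more luminous, by a factor of 17200.

Star A: M = m − 5 log₁₀ d + 5 = 13.68 − 5·3.4914 + 5 = 1.223
Star B: d = 24.6 ly / 3.26 = 7.546 pc
Star B: M = m − 5 log₁₀ d + 5 = 11.20 − 5·0.8777 + 5 = 11.811
ΔM = M_A − M_B = 1.223 − (11.811) = -10.588; smaller M is more luminous → Star A.
L ratio = 10^(0.4 |ΔM|) = 10^4.235 = 17190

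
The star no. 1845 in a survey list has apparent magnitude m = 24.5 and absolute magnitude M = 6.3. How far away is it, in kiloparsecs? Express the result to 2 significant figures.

d ≈ 44 kpc

Distance modulus: m − M = 24.5 − (6.3) = 18.200
m − M = 5 log₁₀ d − 5
log₁₀ d = (m − M)/5 + 1 = 4.6400
d = 10^4.6400 = 43650 pc
= 43.65 kpc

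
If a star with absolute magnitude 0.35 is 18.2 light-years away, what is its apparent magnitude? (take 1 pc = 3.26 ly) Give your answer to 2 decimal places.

m ≈ -0.92

d = 18.2 ly / 3.26 = 5.583 pc
m = M + 5 log₁₀ d − 5 = 0.35 + 5·0.7469 − 5 = -0.916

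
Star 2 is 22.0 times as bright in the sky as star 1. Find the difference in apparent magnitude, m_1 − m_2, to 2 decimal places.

Pogson: Δm = −2.5 log₁₀(ratio) = −2.5 log₁₀(22.0) = −2.5 × 1.3424 = -3.356
Star 2 is brighter so has the smaller magnitude: m_1 − m_2 is positive.

m_1 − m_2 ≈ 3.36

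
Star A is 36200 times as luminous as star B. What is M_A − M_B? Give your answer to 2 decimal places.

M_A − M_B ≈ -11.40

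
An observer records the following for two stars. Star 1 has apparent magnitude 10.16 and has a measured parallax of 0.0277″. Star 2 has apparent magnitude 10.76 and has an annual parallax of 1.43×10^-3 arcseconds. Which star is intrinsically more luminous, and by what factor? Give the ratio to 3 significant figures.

Star 1: d = 1/p = 1/0.0277″ = 36.10 pc
Star 1: M = m − 5 log₁₀ d + 5 = 10.16 − 5·1.5575 + 5 = 7.372
Star 2: d = 1/p = 1/1.43×10^-3″ = 699.3 pc
Star 2: M = m − 5 log₁₀ d + 5 = 10.76 − 5·2.8447 + 5 = 1.537
ΔM = M_1 − M_2 = 7.372 − (1.537) = 5.836; smaller M is more luminous → Star 2.
L ratio = 10^(0.4 |ΔM|) = 10^2.334 = 215.9

Star 2 is more luminous, by a factor of 216.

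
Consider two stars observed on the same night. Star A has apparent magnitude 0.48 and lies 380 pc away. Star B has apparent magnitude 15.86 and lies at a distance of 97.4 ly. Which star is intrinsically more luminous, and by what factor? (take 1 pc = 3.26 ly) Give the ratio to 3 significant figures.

Star A is more luminous, by a factor of 2.30×10^8.

Star A: M = m − 5 log₁₀ d + 5 = 0.48 − 5·2.5798 + 5 = -7.419
Star B: d = 97.4 ly / 3.26 = 29.88 pc
Star B: M = m − 5 log₁₀ d + 5 = 15.86 − 5·1.4753 + 5 = 13.483
ΔM = M_A − M_B = -7.419 − (13.483) = -20.902; smaller M is more luminous → Star A.
L ratio = 10^(0.4 |ΔM|) = 10^8.361 = 2.296×10^8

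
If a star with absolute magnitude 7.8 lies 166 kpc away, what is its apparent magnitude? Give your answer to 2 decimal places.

d = 166 kpc = 166000 pc
m = M + 5 log₁₀ d − 5 = 7.8 + 5·5.2201 − 5 = 28.901

m ≈ 28.90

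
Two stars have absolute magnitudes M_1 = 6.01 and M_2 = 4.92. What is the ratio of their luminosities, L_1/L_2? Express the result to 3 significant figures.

ΔM = M_1 − M_2 = 1.09
L_1/L_2 = 10^(−0.4 ΔM) = 10^-0.436 = 0.3664

L_1/L_2 ≈ 0.366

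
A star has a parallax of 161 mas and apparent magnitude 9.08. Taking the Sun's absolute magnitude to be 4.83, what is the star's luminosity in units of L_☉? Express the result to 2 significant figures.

L/L_☉ ≈ 7.7×10^-3

d = 1/p = 1000/161 mas = 6.211 pc
M = m − 5 log₁₀ d + 5 = 9.08 − 5·0.7932 + 5 = 10.114
M − M_☉ = 10.114 − 4.83 = 5.284
L/L_☉ = 10^(−0.4 × 5.284) = 7.697×10^-3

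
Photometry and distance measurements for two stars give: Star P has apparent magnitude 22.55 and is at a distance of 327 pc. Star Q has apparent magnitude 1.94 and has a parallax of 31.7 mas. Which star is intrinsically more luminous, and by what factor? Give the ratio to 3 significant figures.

Star P: M = m − 5 log₁₀ d + 5 = 22.55 − 5·2.5145 + 5 = 14.977
Star Q: p = 31.7 mas = 0.0317″ → d = 1/p = 31.55 pc
Star Q: M = m − 5 log₁₀ d + 5 = 1.94 − 5·1.4989 + 5 = -0.555
ΔM = M_P − M_Q = 14.977 − (-0.555) = 15.532; smaller M is more luminous → Star Q.
L ratio = 10^(0.4 |ΔM|) = 10^6.213 = 1.632×10^6

Star Q is more luminous, by a factor of 1.63×10^6.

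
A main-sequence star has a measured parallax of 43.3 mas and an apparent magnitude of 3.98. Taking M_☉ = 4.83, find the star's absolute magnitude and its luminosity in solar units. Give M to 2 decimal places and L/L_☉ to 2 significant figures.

M ≈ 2.16; L/L_☉ ≈ 12

d = 1/p = 1000/43.3 mas = 23.09 pc
M = m − 5 log₁₀ d + 5 = 3.98 − 5·1.3635 + 5 = 2.162
M − M_☉ = 2.162 − 4.83 = -2.668
L/L_☉ = 10^(−0.4 × -2.668) = 11.67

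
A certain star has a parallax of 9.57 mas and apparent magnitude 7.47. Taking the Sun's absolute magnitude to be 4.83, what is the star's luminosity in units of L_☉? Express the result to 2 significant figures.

d = 1/p = 1000/9.57 mas = 104.5 pc
M = m − 5 log₁₀ d + 5 = 7.47 − 5·2.0191 + 5 = 2.375
M − M_☉ = 2.375 − 4.83 = -2.455
L/L_☉ = 10^(−0.4 × -2.455) = 9.598

L/L_☉ ≈ 9.6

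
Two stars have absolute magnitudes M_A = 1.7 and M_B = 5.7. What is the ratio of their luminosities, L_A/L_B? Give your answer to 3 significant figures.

ΔM = M_A − M_B = -4.0
L_A/L_B = 10^(−0.4 ΔM) = 10^1.600 = 39.81

L_A/L_B ≈ 39.8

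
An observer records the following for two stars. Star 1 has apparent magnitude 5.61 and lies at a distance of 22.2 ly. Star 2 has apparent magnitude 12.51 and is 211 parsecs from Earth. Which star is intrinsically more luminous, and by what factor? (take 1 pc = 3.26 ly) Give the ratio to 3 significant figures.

Star 2 is more luminous, by a factor of 1.67.

Star 1: d = 22.2 ly / 3.26 = 6.810 pc
Star 1: M = m − 5 log₁₀ d + 5 = 5.61 − 5·0.8331 + 5 = 6.444
Star 2: M = m − 5 log₁₀ d + 5 = 12.51 − 5·2.3243 + 5 = 5.889
ΔM = M_1 − M_2 = 6.444 − (5.889) = 0.556; smaller M is more luminous → Star 2.
L ratio = 10^(0.4 |ΔM|) = 10^0.222 = 1.668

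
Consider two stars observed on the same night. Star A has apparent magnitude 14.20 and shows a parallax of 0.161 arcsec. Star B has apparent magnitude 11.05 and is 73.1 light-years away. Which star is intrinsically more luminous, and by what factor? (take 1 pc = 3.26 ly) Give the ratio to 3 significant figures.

Star A: d = 1/p = 1/0.161″ = 6.211 pc
Star A: M = m − 5 log₁₀ d + 5 = 14.20 − 5·0.7932 + 5 = 15.234
Star B: d = 73.1 ly / 3.26 = 22.42 pc
Star B: M = m − 5 log₁₀ d + 5 = 11.05 − 5·1.3507 + 5 = 9.297
ΔM = M_A − M_B = 15.234 − (9.297) = 5.938; smaller M is more luminous → Star B.
L ratio = 10^(0.4 |ΔM|) = 10^2.375 = 237.2

Star B is more luminous, by a factor of 237.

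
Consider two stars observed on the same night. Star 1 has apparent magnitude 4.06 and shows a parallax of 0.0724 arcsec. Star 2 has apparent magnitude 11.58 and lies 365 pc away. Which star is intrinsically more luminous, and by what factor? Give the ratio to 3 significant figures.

Star 1 is more luminous, by a factor of 1.46.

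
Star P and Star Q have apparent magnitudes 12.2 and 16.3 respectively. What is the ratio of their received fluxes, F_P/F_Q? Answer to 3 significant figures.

Magnitude difference = -4.1
Flux ratio = 10^(−0.4 Δm) = 10^(−0.4 × -4.1) = 10^1.640 = 43.65

F_P/F_Q ≈ 43.7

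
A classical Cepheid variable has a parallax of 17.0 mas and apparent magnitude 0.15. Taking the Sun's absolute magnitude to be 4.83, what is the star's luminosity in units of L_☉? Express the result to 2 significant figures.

d = 1/p = 1000/17.0 mas = 58.82 pc
M = m − 5 log₁₀ d + 5 = 0.15 − 5·1.7696 + 5 = -3.698
M − M_☉ = -3.698 − 4.83 = -8.528
L/L_☉ = 10^(−0.4 × -8.528) = 2577

L/L_☉ ≈ 2600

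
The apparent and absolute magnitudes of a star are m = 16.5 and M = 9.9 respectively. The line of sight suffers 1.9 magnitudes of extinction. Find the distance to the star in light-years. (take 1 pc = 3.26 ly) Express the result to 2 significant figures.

d ≈ 280 ly

m − M = 5 log₁₀(d/10 pc) + A  ⇒  16.5 − (9.9) − 1.9 = 5 log₁₀(d/10)
4.700 = 5 log₁₀(d/10)
log₁₀ d = (m − M − A)/5 + 1 = 1.9400
d = 10^1.9400 = 87.10 pc
= 283.9 ly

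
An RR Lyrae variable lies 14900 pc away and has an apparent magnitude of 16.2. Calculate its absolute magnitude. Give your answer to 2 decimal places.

5 log₁₀(d/10 pc) = 5 log₁₀(14900) − 5 = 15.866
M = m − 5 log₁₀(d/10) = 16.2 − 15.866 = 0.334

M ≈ 0.33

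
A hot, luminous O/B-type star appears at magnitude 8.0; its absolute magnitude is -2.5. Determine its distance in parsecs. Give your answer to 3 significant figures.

d ≈ 1260 pc

Distance modulus: m − M = 8.0 − (-2.5) = 10.500
m − M = 5 log₁₀ d − 5
log₁₀ d = (m − M)/5 + 1 = 3.1000
d = 10^3.1000 = 1259 pc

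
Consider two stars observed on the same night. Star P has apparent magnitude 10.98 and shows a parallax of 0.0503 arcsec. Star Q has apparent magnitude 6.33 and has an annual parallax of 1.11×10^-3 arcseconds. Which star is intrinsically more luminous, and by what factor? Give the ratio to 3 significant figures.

Star Q is more luminous, by a factor of 149000.

Star P: d = 1/p = 1/0.0503″ = 19.88 pc
Star P: M = m − 5 log₁₀ d + 5 = 10.98 − 5·1.2984 + 5 = 9.488
Star Q: d = 1/p = 1/1.11×10^-3″ = 900.9 pc
Star Q: M = m − 5 log₁₀ d + 5 = 6.33 − 5·2.9547 + 5 = -3.443
ΔM = M_P − M_Q = 9.488 − (-3.443) = 12.931; smaller M is more luminous → Star Q.
L ratio = 10^(0.4 |ΔM|) = 10^5.172 = 148800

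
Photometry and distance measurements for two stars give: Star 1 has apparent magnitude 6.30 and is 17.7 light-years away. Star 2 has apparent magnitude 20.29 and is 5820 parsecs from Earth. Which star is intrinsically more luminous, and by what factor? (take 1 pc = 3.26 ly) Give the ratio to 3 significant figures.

Star 2 is more luminous, by a factor of 2.91.

Star 1: d = 17.7 ly / 3.26 = 5.429 pc
Star 1: M = m − 5 log₁₀ d + 5 = 6.30 − 5·0.7348 + 5 = 7.626
Star 2: M = m − 5 log₁₀ d + 5 = 20.29 − 5·3.7649 + 5 = 6.465
ΔM = M_1 − M_2 = 7.626 − (6.465) = 1.161; smaller M is more luminous → Star 2.
L ratio = 10^(0.4 |ΔM|) = 10^0.464 = 2.913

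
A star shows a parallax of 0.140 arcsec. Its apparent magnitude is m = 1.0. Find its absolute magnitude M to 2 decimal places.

M ≈ 1.73

d = 1/p = 1/0.140″ = 7.143 pc
5 log₁₀(d/10 pc) = 5 log₁₀(7.143) − 5 = -0.731
M = m − 5 log₁₀(d/10) = 1.0 + 0.731 = 1.731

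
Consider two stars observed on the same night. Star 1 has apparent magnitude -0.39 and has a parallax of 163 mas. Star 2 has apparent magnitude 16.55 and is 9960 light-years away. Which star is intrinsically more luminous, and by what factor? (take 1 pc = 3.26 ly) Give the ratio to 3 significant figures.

Star 1 is more luminous, by a factor of 24.1.

Star 1: p = 163 mas = 0.163″ → d = 1/p = 6.135 pc
Star 1: M = m − 5 log₁₀ d + 5 = -0.39 − 5·0.7878 + 5 = 0.671
Star 2: d = 9960 ly / 3.26 = 3055 pc
Star 2: M = m − 5 log₁₀ d + 5 = 16.55 − 5·3.4850 + 5 = 4.125
ΔM = M_1 − M_2 = 0.671 − (4.125) = -3.454; smaller M is more luminous → Star 1.
L ratio = 10^(0.4 |ΔM|) = 10^1.382 = 24.07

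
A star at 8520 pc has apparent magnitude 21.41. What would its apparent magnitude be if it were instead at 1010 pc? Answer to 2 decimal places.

Flux ∝ 1/d², so Δm = 5 log₁₀(d₂/d₁) = 5 log₁₀(1010/8520) = -4.631
m₂ = m₁ + Δm = 21.41 + (-4.631) = 16.779

m ≈ 16.78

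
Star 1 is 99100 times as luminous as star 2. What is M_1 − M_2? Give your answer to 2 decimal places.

M_1 − M_2 ≈ -12.49

Pogson: ΔM = −2.5 log₁₀(ratio) = −2.5 log₁₀(99100) = −2.5 × 4.9961 = -12.490
Star 1 is brighter, so it has the smaller magnitude: the difference is negative.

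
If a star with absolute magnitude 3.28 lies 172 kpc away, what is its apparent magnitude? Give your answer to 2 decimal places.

m ≈ 24.46

d = 172 kpc = 172000 pc
m = M + 5 log₁₀ d − 5 = 3.28 + 5·5.2355 − 5 = 24.458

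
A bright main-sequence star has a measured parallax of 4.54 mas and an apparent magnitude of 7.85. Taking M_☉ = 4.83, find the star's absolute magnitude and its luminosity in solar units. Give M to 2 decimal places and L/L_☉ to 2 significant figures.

d = 1/p = 1000/4.54 mas = 220.3 pc
M = m − 5 log₁₀ d + 5 = 7.85 − 5·2.3429 + 5 = 1.135
M − M_☉ = 1.135 − 4.83 = -3.695
L/L_☉ = 10^(−0.4 × -3.695) = 30.05

M ≈ 1.14; L/L_☉ ≈ 30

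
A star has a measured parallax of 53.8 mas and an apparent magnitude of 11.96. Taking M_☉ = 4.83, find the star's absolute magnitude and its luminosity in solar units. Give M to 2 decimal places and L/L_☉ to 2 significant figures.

M ≈ 10.61; L/L_☉ ≈ 4.9×10^-3

d = 1/p = 1000/53.8 mas = 18.59 pc
M = m − 5 log₁₀ d + 5 = 11.96 − 5·1.2692 + 5 = 10.614
M − M_☉ = 10.614 − 4.83 = 5.784
L/L_☉ = 10^(−0.4 × 5.784) = 4.858×10^-3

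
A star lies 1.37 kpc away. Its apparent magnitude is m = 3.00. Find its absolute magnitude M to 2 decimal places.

M ≈ -7.68

d = 1.37 kpc = 1370 pc
5 log₁₀(d/10 pc) = 5 log₁₀(1370) − 5 = 10.684
M = m − 5 log₁₀(d/10) = 3.00 − 10.684 = -7.684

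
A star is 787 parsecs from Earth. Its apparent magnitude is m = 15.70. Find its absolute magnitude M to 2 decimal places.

M ≈ 6.22

5 log₁₀(d/10 pc) = 5 log₁₀(787.0) − 5 = 9.480
M = m − 5 log₁₀(d/10) = 15.70 − 9.480 = 6.220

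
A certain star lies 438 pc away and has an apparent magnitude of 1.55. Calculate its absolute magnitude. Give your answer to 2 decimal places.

5 log₁₀(d/10 pc) = 5 log₁₀(438.0) − 5 = 8.207
M = m − 5 log₁₀(d/10) = 1.55 − 8.207 = -6.657

M ≈ -6.66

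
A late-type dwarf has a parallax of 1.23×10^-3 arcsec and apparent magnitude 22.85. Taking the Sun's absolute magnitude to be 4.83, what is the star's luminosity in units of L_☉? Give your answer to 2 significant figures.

L/L_☉ ≈ 4.1×10^-4

d = 1/p = 1/1.23×10^-3″ = 813.0 pc
M = m − 5 log₁₀ d + 5 = 22.85 − 5·2.9101 + 5 = 13.300
M − M_☉ = 13.300 − 4.83 = 8.470
L/L_☉ = 10^(−0.4 × 8.470) = 4.094×10^-4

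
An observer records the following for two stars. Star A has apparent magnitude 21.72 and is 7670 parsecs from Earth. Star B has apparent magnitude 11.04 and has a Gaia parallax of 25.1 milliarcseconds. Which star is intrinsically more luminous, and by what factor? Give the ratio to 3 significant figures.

Star A is more luminous, by a factor of 1.98.

Star A: M = m − 5 log₁₀ d + 5 = 21.72 − 5·3.8848 + 5 = 7.296
Star B: p = 25.1 mas = 0.0251″ → d = 1/p = 39.84 pc
Star B: M = m − 5 log₁₀ d + 5 = 11.04 − 5·1.6003 + 5 = 8.038
ΔM = M_A − M_B = 7.296 − (8.038) = -0.742; smaller M is more luminous → Star A.
L ratio = 10^(0.4 |ΔM|) = 10^0.297 = 1.981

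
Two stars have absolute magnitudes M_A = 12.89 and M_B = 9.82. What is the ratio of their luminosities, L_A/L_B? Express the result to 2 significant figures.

L_A/L_B ≈ 0.059

ΔM = M_A − M_B = 3.07
L_A/L_B = 10^(−0.4 ΔM) = 10^-1.228 = 0.05916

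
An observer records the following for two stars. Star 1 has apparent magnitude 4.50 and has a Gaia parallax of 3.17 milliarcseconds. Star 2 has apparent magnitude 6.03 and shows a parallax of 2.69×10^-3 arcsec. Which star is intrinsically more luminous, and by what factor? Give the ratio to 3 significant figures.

Star 1 is more luminous, by a factor of 2.95.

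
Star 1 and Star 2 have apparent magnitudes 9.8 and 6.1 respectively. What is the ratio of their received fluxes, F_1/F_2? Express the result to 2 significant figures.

Δm = 9.8 − (6.1) = 3.7
Flux ratio = 10^(−0.4 Δm) = 10^(−0.4 × 3.7) = 10^-1.480 = 0.03311

F_1/F_2 ≈ 0.033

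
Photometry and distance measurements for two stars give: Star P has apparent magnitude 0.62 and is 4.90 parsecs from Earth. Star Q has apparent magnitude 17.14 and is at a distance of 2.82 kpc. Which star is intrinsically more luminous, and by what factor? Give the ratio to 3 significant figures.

Star P is more luminous, by a factor of 12.2.

Star P: M = m − 5 log₁₀ d + 5 = 0.62 − 5·0.6902 + 5 = 2.169
Star Q: d = 2.82 kpc = 2820 pc
Star Q: M = m − 5 log₁₀ d + 5 = 17.14 − 5·3.4502 + 5 = 4.889
ΔM = M_P − M_Q = 2.169 − (4.889) = -2.720; smaller M is more luminous → Star P.
L ratio = 10^(0.4 |ΔM|) = 10^1.088 = 12.24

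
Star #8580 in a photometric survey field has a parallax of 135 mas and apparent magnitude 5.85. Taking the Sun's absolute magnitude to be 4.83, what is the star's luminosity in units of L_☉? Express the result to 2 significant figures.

d = 1/p = 1000/135 mas = 7.407 pc
M = m − 5 log₁₀ d + 5 = 5.85 − 5·0.8697 + 5 = 6.502
M − M_☉ = 6.502 − 4.83 = 1.672
L/L_☉ = 10^(−0.4 × 1.672) = 0.2145

L/L_☉ ≈ 0.21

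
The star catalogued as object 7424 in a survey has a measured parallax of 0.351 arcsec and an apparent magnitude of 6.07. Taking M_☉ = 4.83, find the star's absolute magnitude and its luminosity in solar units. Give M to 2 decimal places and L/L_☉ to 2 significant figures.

d = 1/p = 1/0.351″ = 2.849 pc
M = m − 5 log₁₀ d + 5 = 6.07 − 5·0.4547 + 5 = 8.797
M − M_☉ = 8.797 − 4.83 = 3.967
L/L_☉ = 10^(−0.4 × 3.967) = 0.02591

M ≈ 8.80; L/L_☉ ≈ 0.026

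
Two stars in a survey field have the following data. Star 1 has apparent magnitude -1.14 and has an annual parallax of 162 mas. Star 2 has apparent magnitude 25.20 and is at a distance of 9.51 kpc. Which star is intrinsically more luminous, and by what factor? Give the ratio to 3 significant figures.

Star 1: p = 162 mas = 0.162″ → d = 1/p = 6.173 pc
Star 1: M = m − 5 log₁₀ d + 5 = -1.14 − 5·0.7905 + 5 = -0.092
Star 2: d = 9.51 kpc = 9510 pc
Star 2: M = m − 5 log₁₀ d + 5 = 25.20 − 5·3.9782 + 5 = 10.309
ΔM = M_1 − M_2 = -0.092 − (10.309) = -10.402; smaller M is more luminous → Star 1.
L ratio = 10^(0.4 |ΔM|) = 10^4.161 = 14470

Star 1 is more luminous, by a factor of 14500.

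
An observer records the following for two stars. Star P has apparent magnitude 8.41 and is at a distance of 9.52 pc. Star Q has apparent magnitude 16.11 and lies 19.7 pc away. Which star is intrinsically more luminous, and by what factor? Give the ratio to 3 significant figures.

Star P: M = m − 5 log₁₀ d + 5 = 8.41 − 5·0.9786 + 5 = 8.517
Star Q: M = m − 5 log₁₀ d + 5 = 16.11 − 5·1.2945 + 5 = 14.638
ΔM = M_P − M_Q = 8.517 − (14.638) = -6.121; smaller M is more luminous → Star P.
L ratio = 10^(0.4 |ΔM|) = 10^2.448 = 280.8

Star P is more luminous, by a factor of 281.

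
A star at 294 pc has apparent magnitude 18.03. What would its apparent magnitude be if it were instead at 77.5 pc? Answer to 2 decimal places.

m ≈ 15.13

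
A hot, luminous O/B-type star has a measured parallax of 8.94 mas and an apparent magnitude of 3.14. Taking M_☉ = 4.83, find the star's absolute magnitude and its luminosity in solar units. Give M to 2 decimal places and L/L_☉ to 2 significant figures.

M ≈ -2.10; L/L_☉ ≈ 590

d = 1/p = 1000/8.94 mas = 111.9 pc
M = m − 5 log₁₀ d + 5 = 3.14 − 5·2.0487 + 5 = -2.103
M − M_☉ = -2.103 − 4.83 = -6.933
L/L_☉ = 10^(−0.4 × -6.933) = 593.4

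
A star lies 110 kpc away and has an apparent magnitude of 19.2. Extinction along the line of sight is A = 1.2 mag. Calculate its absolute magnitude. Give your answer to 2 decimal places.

d = 110 kpc = 110000 pc
5 log₁₀(d/10 pc) = 5 log₁₀(110000) − 5 = 20.207
M = m − 5 log₁₀(d/10) − A = 19.2 − 20.207 − 1.2 = -2.207

M ≈ -2.21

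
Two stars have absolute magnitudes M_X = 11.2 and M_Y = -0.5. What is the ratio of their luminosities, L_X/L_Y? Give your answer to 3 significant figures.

L_X/L_Y ≈ 2.09×10^-5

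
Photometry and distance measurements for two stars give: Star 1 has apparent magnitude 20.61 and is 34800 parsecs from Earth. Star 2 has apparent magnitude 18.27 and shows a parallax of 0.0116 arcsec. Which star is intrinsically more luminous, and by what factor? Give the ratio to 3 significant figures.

Star 1 is more luminous, by a factor of 18900.

Star 1: M = m − 5 log₁₀ d + 5 = 20.61 − 5·4.5416 + 5 = 2.902
Star 2: d = 1/p = 1/0.0116″ = 86.21 pc
Star 2: M = m − 5 log₁₀ d + 5 = 18.27 − 5·1.9355 + 5 = 13.592
ΔM = M_1 − M_2 = 2.902 − (13.592) = -10.690; smaller M is more luminous → Star 1.
L ratio = 10^(0.4 |ΔM|) = 10^4.276 = 18880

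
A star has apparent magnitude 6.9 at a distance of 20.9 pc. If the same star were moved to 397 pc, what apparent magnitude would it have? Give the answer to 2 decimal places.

m ≈ 13.29

Flux ∝ 1/d², so Δm = 5 log₁₀(d₂/d₁) = 5 log₁₀(397/20.9) = 6.393
m₂ = m₁ + Δm = 6.9 + (6.393) = 13.293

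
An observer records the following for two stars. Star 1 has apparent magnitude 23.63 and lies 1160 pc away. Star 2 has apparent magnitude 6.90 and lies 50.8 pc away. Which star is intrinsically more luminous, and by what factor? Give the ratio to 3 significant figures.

Star 2 is more luminous, by a factor of 9440.

Star 1: M = m − 5 log₁₀ d + 5 = 23.63 − 5·3.0645 + 5 = 13.308
Star 2: M = m − 5 log₁₀ d + 5 = 6.90 − 5·1.7059 + 5 = 3.371
ΔM = M_1 − M_2 = 13.308 − (3.371) = 9.937; smaller M is more luminous → Star 2.
L ratio = 10^(0.4 |ΔM|) = 10^3.975 = 9437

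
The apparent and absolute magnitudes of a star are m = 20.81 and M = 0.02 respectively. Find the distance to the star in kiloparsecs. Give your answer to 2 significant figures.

μ = m − M = 20.790
m − M = 5 log₁₀ d − 5
log₁₀ d = (m − M)/5 + 1 = 5.1580
d = 10^5.1580 = 143900 pc
= 143.9 kpc

d ≈ 140 kpc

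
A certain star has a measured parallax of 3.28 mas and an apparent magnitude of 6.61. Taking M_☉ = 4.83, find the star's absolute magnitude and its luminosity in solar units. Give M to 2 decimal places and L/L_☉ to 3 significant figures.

d = 1/p = 1000/3.28 mas = 304.9 pc
M = m − 5 log₁₀ d + 5 = 6.61 − 5·2.4841 + 5 = -0.811
M − M_☉ = -0.811 − 4.83 = -5.641
L/L_☉ = 10^(−0.4 × -5.641) = 180.4

M ≈ -0.81; L/L_☉ ≈ 180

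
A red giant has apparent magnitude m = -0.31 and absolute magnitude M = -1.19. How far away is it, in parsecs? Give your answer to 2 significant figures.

d ≈ 15 pc

μ = m − M = 0.880
m − M = 5 log₁₀ d − 5
log₁₀ d = (m − M)/5 + 1 = 1.1760
d = 10^1.1760 = 15.00 pc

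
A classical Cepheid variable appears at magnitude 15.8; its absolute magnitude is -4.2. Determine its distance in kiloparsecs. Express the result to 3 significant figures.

Distance modulus: m − M = 15.8 − (-4.2) = 20.000
m − M = 5 log₁₀ d − 5
log₁₀ d = (m − M)/5 + 1 = 5.0000
d = 10^5.0000 = 100000 pc
= 100.0 kpc

d ≈ 100 kpc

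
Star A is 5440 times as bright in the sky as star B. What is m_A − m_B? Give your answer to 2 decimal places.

m_A − m_B ≈ -9.34

Pogson: Δm = −2.5 log₁₀(ratio) = −2.5 log₁₀(5440) = −2.5 × 3.7356 = -9.339
Star A is brighter, so it has the smaller magnitude: the difference is negative.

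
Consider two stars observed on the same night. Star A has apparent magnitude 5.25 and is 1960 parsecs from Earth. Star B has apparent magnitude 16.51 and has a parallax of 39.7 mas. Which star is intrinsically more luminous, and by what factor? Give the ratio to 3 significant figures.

Star A: M = m − 5 log₁₀ d + 5 = 5.25 − 5·3.2923 + 5 = -6.211
Star B: p = 39.7 mas = 0.0397″ → d = 1/p = 25.19 pc
Star B: M = m − 5 log₁₀ d + 5 = 16.51 − 5·1.4012 + 5 = 14.504
ΔM = M_A − M_B = -6.211 − (14.504) = -20.715; smaller M is more luminous → Star A.
L ratio = 10^(0.4 |ΔM|) = 10^8.286 = 1.932×10^8

Star A is more luminous, by a factor of 1.93×10^8.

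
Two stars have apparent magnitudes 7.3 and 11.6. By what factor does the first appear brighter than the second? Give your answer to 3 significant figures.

Δm = 7.3 − (11.6) = -4.3
Flux ratio = 10^(−0.4 Δm) = 10^(−0.4 × -4.3) = 10^1.720 = 52.48

52.5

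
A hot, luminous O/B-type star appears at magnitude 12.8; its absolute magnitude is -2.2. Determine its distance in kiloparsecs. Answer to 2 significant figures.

d ≈ 10 kpc

μ = m − M = 15.000
m − M = 5 log₁₀ d − 5
log₁₀ d = (m − M)/5 + 1 = 4.0000
d = 10^4.0000 = 10000 pc
= 10.00 kpc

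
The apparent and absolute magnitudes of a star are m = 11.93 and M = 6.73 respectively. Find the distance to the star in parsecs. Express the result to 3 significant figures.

d ≈ 110 pc

μ = m − M = 5.200
m − M = 5 log₁₀ d − 5
log₁₀ d = (m − M)/5 + 1 = 2.0400
d = 10^2.0400 = 109.6 pc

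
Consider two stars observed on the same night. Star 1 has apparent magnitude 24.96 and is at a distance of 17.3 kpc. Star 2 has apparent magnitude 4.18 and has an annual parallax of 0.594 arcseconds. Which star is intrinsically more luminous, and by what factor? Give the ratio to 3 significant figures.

Star 2 is more luminous, by a factor of 1.94.

Star 1: d = 17.3 kpc = 17300 pc
Star 1: M = m − 5 log₁₀ d + 5 = 24.96 − 5·4.2380 + 5 = 8.770
Star 2: d = 1/p = 1/0.594″ = 1.684 pc
Star 2: M = m − 5 log₁₀ d + 5 = 4.18 − 5·0.2262 + 5 = 8.049
ΔM = M_1 − M_2 = 8.770 − (8.049) = 0.721; smaller M is more luminous → Star 2.
L ratio = 10^(0.4 |ΔM|) = 10^0.288 = 1.942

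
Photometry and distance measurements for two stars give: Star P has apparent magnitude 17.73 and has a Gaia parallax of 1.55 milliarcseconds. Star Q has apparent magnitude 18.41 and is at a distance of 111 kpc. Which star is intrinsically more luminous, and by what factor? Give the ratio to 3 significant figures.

Star Q is more luminous, by a factor of 15800.

Star P: p = 1.55 mas = 1.55×10^-3″ → d = 1/p = 645.2 pc
Star P: M = m − 5 log₁₀ d + 5 = 17.73 − 5·2.8097 + 5 = 8.682
Star Q: d = 111 kpc = 111000 pc
Star Q: M = m − 5 log₁₀ d + 5 = 18.41 − 5·5.0453 + 5 = -1.817
ΔM = M_P − M_Q = 8.682 − (-1.817) = 10.498; smaller M is more luminous → Star Q.
L ratio = 10^(0.4 |ΔM|) = 10^4.199 = 15820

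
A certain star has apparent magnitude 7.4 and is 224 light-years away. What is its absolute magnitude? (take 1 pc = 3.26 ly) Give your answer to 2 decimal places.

M ≈ 3.21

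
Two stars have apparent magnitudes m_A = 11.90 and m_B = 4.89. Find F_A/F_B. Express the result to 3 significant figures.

Magnitude difference = 7.01
Flux ratio = 10^(−0.4 Δm) = 10^(−0.4 × 7.01) = 10^-2.804 = 1.570×10^-3

F_A/F_B ≈ 1.57×10^-3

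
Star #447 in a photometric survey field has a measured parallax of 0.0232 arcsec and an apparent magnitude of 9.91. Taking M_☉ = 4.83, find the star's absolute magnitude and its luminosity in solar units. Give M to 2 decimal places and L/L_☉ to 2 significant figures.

M ≈ 6.74; L/L_☉ ≈ 0.17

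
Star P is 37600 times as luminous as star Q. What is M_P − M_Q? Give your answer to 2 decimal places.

M_P − M_Q ≈ -11.44

Pogson: ΔM = −2.5 log₁₀(ratio) = −2.5 log₁₀(37600) = −2.5 × 4.5752 = -11.438
Star P is brighter, so it has the smaller magnitude: the difference is negative.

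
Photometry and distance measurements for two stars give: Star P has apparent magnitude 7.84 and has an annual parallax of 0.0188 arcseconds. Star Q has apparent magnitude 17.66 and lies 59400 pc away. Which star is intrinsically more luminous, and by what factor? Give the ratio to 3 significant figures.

Star Q is more luminous, by a factor of 147.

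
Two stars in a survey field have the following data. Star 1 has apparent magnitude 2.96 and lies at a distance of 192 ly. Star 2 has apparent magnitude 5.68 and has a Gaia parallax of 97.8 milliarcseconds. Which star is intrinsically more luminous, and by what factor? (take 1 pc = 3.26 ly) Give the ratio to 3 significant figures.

Star 1 is more luminous, by a factor of 406.

Star 1: d = 192 ly / 3.26 = 58.90 pc
Star 1: M = m − 5 log₁₀ d + 5 = 2.96 − 5·1.7701 + 5 = -0.890
Star 2: p = 97.8 mas = 0.0978″ → d = 1/p = 10.22 pc
Star 2: M = m − 5 log₁₀ d + 5 = 5.68 − 5·1.0097 + 5 = 5.632
ΔM = M_1 − M_2 = -0.890 − (5.632) = -6.522; smaller M is more luminous → Star 1.
L ratio = 10^(0.4 |ΔM|) = 10^2.609 = 406.3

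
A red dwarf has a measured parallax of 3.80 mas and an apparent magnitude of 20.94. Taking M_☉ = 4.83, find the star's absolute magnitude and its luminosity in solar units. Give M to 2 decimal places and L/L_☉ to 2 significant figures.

d = 1/p = 1000/3.80 mas = 263.2 pc
M = m − 5 log₁₀ d + 5 = 20.94 − 5·2.4202 + 5 = 13.839
M − M_☉ = 13.839 − 4.83 = 9.009
L/L_☉ = 10^(−0.4 × 9.009) = 2.491×10^-4

M ≈ 13.84; L/L_☉ ≈ 2.5×10^-4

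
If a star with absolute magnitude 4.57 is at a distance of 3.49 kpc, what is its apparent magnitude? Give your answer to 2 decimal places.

d = 3.49 kpc = 3490 pc
m = M + 5 log₁₀ d − 5 = 4.57 + 5·3.5428 − 5 = 17.284

m ≈ 17.28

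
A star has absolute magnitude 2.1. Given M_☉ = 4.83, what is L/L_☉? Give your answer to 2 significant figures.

L/L_☉ ≈ 12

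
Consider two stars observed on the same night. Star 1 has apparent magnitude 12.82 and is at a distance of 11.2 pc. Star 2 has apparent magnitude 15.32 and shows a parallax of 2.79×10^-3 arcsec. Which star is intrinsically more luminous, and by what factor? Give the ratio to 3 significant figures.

Star 2 is more luminous, by a factor of 102.

Star 1: M = m − 5 log₁₀ d + 5 = 12.82 − 5·1.0492 + 5 = 12.574
Star 2: d = 1/p = 1/2.79×10^-3″ = 358.4 pc
Star 2: M = m − 5 log₁₀ d + 5 = 15.32 − 5·2.5544 + 5 = 7.548
ΔM = M_1 − M_2 = 12.574 − (7.548) = 5.026; smaller M is more luminous → Star 2.
L ratio = 10^(0.4 |ΔM|) = 10^2.010 = 102.4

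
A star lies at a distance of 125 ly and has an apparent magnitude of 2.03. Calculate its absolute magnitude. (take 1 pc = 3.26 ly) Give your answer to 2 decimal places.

d = 125 ly / 3.26 = 38.34 pc
5 log₁₀(d/10 pc) = 5 log₁₀(38.34) − 5 = 2.918
M = m − 5 log₁₀(d/10) = 2.03 − 2.918 = -0.888

M ≈ -0.89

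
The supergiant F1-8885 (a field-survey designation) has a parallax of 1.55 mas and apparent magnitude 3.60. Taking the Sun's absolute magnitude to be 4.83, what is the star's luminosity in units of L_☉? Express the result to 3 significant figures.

L/L_☉ ≈ 12900

d = 1/p = 1000/1.55 mas = 645.2 pc
M = m − 5 log₁₀ d + 5 = 3.60 − 5·2.8097 + 5 = -5.448
M − M_☉ = -5.448 − 4.83 = -10.278
L/L_☉ = 10^(−0.4 × -10.278) = 12920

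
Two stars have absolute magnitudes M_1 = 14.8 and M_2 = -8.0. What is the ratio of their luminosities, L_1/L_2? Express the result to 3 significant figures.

L_1/L_2 ≈ 7.59×10^-10

ΔM = M_1 − M_2 = 22.8
L_1/L_2 = 10^(−0.4 ΔM) = 10^-9.120 = 7.586×10^-10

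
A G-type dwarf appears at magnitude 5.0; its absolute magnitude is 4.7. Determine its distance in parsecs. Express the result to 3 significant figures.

d ≈ 11.5 pc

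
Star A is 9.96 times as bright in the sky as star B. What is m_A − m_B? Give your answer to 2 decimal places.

m_A − m_B ≈ -2.50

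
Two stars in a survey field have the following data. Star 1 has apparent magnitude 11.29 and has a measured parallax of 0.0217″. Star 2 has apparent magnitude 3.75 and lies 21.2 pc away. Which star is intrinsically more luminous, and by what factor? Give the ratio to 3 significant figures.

Star 2 is more luminous, by a factor of 220.

Star 1: d = 1/p = 1/0.0217″ = 46.08 pc
Star 1: M = m − 5 log₁₀ d + 5 = 11.29 − 5·1.6635 + 5 = 7.972
Star 2: M = m − 5 log₁₀ d + 5 = 3.75 − 5·1.3263 + 5 = 2.118
ΔM = M_1 − M_2 = 7.972 − (2.118) = 5.854; smaller M is more luminous → Star 2.
L ratio = 10^(0.4 |ΔM|) = 10^2.342 = 219.6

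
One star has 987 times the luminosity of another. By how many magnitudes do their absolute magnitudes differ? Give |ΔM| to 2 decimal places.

Pogson: ΔM = −2.5 log₁₀(ratio) = −2.5 log₁₀(987) = −2.5 × 2.9943 = -7.486

|ΔM| ≈ 7.49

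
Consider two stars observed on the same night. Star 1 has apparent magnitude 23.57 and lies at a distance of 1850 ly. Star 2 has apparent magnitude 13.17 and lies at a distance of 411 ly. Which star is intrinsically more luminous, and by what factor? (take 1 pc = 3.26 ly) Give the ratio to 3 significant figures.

Star 2 is more luminous, by a factor of 713.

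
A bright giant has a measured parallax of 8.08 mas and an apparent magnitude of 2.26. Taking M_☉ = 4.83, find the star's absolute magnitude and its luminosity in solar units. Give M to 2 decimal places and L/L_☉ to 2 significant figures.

M ≈ -3.20; L/L_☉ ≈ 1600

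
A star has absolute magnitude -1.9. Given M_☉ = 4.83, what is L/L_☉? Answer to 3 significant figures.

M − M_☉ = -1.9 − 4.83 = -6.730
L/L_☉ = 10^(−0.4 (M − M_☉)) = 10^2.692 = 492.0

L/L_☉ ≈ 492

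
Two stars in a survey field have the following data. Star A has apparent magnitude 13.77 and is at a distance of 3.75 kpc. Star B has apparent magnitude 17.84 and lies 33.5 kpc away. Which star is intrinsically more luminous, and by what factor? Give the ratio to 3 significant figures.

Star A: d = 3.75 kpc = 3750 pc
Star A: M = m − 5 log₁₀ d + 5 = 13.77 − 5·3.5740 + 5 = 0.900
Star B: d = 33.5 kpc = 33500 pc
Star B: M = m − 5 log₁₀ d + 5 = 17.84 − 5·4.5250 + 5 = 0.215
ΔM = M_A − M_B = 0.900 − (0.215) = 0.685; smaller M is more luminous → Star B.
L ratio = 10^(0.4 |ΔM|) = 10^0.274 = 1.879

Star B is more luminous, by a factor of 1.88.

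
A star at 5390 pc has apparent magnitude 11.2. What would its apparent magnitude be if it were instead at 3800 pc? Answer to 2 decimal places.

Flux ∝ 1/d², so Δm = 5 log₁₀(d₂/d₁) = 5 log₁₀(3800/5390) = -0.759
m₂ = m₁ + Δm = 11.2 + (-0.759) = 10.441

m ≈ 10.44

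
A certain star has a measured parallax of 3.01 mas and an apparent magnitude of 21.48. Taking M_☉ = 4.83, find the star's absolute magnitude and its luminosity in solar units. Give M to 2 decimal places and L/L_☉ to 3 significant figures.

d = 1/p = 1000/3.01 mas = 332.2 pc
M = m − 5 log₁₀ d + 5 = 21.48 − 5·2.5214 + 5 = 13.873
M − M_☉ = 13.873 − 4.83 = 9.043
L/L_☉ = 10^(−0.4 × 9.043) = 2.415×10^-4

M ≈ 13.87; L/L_☉ ≈ 2.41×10^-4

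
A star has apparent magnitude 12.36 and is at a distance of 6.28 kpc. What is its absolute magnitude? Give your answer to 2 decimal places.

d = 6.28 kpc = 6280 pc
5 log₁₀(d/10 pc) = 5 log₁₀(6280) − 5 = 13.990
M = m − 5 log₁₀(d/10) = 12.36 − 13.990 = -1.630

M ≈ -1.63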